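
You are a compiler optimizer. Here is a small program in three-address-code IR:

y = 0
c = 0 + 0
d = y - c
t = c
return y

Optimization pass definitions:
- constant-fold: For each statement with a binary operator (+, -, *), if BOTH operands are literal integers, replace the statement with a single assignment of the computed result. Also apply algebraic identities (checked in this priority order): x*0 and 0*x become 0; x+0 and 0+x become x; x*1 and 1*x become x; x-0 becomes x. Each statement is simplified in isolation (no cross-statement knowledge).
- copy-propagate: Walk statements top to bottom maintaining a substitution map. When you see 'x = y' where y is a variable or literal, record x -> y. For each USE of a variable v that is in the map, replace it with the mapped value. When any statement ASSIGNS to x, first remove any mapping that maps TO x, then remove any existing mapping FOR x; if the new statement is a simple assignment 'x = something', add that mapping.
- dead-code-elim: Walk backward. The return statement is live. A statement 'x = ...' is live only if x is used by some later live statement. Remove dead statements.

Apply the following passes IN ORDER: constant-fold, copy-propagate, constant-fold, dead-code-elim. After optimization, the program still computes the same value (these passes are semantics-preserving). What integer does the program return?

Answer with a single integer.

Answer: 0

Derivation:
Initial IR:
  y = 0
  c = 0 + 0
  d = y - c
  t = c
  return y
After constant-fold (5 stmts):
  y = 0
  c = 0
  d = y - c
  t = c
  return y
After copy-propagate (5 stmts):
  y = 0
  c = 0
  d = 0 - 0
  t = 0
  return 0
After constant-fold (5 stmts):
  y = 0
  c = 0
  d = 0
  t = 0
  return 0
After dead-code-elim (1 stmts):
  return 0
Evaluate:
  y = 0  =>  y = 0
  c = 0 + 0  =>  c = 0
  d = y - c  =>  d = 0
  t = c  =>  t = 0
  return y = 0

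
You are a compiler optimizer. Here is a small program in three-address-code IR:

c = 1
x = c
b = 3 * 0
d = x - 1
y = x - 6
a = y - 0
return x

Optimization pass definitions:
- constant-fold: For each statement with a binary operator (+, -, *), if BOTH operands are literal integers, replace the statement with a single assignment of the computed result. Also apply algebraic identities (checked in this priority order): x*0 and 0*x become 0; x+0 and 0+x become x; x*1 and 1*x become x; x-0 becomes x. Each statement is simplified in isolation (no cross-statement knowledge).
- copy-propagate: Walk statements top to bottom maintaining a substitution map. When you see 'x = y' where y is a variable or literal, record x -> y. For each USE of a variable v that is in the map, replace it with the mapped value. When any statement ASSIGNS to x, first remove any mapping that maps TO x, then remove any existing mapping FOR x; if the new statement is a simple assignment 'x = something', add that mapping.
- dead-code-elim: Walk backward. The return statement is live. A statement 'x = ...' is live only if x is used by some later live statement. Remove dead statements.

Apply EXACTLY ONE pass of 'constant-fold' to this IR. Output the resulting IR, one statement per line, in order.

Answer: c = 1
x = c
b = 0
d = x - 1
y = x - 6
a = y
return x

Derivation:
Applying constant-fold statement-by-statement:
  [1] c = 1  (unchanged)
  [2] x = c  (unchanged)
  [3] b = 3 * 0  -> b = 0
  [4] d = x - 1  (unchanged)
  [5] y = x - 6  (unchanged)
  [6] a = y - 0  -> a = y
  [7] return x  (unchanged)
Result (7 stmts):
  c = 1
  x = c
  b = 0
  d = x - 1
  y = x - 6
  a = y
  return x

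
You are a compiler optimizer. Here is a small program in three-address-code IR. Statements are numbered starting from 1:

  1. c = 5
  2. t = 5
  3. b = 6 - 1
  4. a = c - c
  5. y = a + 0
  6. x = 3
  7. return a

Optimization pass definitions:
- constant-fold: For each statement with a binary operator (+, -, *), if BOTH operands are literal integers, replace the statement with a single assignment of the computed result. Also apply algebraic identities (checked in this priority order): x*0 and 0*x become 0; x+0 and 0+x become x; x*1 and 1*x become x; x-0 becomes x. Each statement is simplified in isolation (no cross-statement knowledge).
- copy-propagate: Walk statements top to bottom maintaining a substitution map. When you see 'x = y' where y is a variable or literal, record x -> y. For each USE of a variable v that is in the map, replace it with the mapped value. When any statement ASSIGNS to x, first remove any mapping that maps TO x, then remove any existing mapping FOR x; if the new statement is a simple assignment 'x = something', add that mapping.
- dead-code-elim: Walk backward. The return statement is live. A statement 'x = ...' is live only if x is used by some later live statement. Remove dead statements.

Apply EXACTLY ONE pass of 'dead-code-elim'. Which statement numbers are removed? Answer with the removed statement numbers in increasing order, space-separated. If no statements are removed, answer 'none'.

Answer: 2 3 5 6

Derivation:
Backward liveness scan:
Stmt 1 'c = 5': KEEP (c is live); live-in = []
Stmt 2 't = 5': DEAD (t not in live set ['c'])
Stmt 3 'b = 6 - 1': DEAD (b not in live set ['c'])
Stmt 4 'a = c - c': KEEP (a is live); live-in = ['c']
Stmt 5 'y = a + 0': DEAD (y not in live set ['a'])
Stmt 6 'x = 3': DEAD (x not in live set ['a'])
Stmt 7 'return a': KEEP (return); live-in = ['a']
Removed statement numbers: [2, 3, 5, 6]
Surviving IR:
  c = 5
  a = c - c
  return a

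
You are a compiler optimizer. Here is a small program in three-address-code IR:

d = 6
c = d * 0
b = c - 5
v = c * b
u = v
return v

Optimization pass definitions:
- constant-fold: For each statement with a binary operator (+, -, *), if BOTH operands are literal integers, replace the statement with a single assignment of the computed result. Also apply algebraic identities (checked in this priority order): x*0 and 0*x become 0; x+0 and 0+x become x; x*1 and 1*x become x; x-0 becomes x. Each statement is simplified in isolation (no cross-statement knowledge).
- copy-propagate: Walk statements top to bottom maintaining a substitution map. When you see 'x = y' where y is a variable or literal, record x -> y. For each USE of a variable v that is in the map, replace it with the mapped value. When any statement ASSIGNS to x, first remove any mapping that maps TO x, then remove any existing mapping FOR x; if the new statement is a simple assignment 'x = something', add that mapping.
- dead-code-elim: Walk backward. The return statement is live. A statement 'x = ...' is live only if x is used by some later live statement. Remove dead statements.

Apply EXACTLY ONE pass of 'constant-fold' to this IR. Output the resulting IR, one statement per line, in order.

Answer: d = 6
c = 0
b = c - 5
v = c * b
u = v
return v

Derivation:
Applying constant-fold statement-by-statement:
  [1] d = 6  (unchanged)
  [2] c = d * 0  -> c = 0
  [3] b = c - 5  (unchanged)
  [4] v = c * b  (unchanged)
  [5] u = v  (unchanged)
  [6] return v  (unchanged)
Result (6 stmts):
  d = 6
  c = 0
  b = c - 5
  v = c * b
  u = v
  return v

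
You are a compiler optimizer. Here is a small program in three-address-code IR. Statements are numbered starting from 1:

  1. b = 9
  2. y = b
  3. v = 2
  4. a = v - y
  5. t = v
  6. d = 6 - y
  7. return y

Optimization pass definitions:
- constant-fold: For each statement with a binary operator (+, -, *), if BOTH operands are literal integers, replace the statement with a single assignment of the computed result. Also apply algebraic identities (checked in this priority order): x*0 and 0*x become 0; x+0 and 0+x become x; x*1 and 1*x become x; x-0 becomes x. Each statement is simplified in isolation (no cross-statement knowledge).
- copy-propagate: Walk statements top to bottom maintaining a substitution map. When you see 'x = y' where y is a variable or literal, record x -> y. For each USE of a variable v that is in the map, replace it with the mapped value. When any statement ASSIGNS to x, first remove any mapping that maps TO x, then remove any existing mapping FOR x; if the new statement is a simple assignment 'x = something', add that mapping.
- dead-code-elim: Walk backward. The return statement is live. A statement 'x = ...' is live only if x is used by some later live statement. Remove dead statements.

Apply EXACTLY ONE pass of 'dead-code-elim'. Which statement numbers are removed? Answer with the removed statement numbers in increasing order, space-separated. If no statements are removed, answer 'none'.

Answer: 3 4 5 6

Derivation:
Backward liveness scan:
Stmt 1 'b = 9': KEEP (b is live); live-in = []
Stmt 2 'y = b': KEEP (y is live); live-in = ['b']
Stmt 3 'v = 2': DEAD (v not in live set ['y'])
Stmt 4 'a = v - y': DEAD (a not in live set ['y'])
Stmt 5 't = v': DEAD (t not in live set ['y'])
Stmt 6 'd = 6 - y': DEAD (d not in live set ['y'])
Stmt 7 'return y': KEEP (return); live-in = ['y']
Removed statement numbers: [3, 4, 5, 6]
Surviving IR:
  b = 9
  y = b
  return y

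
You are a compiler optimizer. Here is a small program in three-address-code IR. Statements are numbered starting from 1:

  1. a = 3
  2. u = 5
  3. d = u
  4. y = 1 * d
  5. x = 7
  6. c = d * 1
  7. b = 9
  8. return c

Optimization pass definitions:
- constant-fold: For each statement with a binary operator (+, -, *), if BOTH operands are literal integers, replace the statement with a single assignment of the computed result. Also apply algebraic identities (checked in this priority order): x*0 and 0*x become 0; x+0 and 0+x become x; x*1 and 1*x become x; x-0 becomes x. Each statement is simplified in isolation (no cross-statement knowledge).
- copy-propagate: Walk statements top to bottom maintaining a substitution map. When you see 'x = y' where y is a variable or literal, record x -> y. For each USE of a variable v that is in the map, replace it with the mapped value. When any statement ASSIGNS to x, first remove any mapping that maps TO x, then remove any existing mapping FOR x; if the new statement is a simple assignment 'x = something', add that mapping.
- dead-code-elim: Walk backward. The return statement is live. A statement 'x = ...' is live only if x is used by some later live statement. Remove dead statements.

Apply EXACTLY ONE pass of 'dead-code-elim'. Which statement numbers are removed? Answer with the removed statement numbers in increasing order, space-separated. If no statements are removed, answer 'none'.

Answer: 1 4 5 7

Derivation:
Backward liveness scan:
Stmt 1 'a = 3': DEAD (a not in live set [])
Stmt 2 'u = 5': KEEP (u is live); live-in = []
Stmt 3 'd = u': KEEP (d is live); live-in = ['u']
Stmt 4 'y = 1 * d': DEAD (y not in live set ['d'])
Stmt 5 'x = 7': DEAD (x not in live set ['d'])
Stmt 6 'c = d * 1': KEEP (c is live); live-in = ['d']
Stmt 7 'b = 9': DEAD (b not in live set ['c'])
Stmt 8 'return c': KEEP (return); live-in = ['c']
Removed statement numbers: [1, 4, 5, 7]
Surviving IR:
  u = 5
  d = u
  c = d * 1
  return c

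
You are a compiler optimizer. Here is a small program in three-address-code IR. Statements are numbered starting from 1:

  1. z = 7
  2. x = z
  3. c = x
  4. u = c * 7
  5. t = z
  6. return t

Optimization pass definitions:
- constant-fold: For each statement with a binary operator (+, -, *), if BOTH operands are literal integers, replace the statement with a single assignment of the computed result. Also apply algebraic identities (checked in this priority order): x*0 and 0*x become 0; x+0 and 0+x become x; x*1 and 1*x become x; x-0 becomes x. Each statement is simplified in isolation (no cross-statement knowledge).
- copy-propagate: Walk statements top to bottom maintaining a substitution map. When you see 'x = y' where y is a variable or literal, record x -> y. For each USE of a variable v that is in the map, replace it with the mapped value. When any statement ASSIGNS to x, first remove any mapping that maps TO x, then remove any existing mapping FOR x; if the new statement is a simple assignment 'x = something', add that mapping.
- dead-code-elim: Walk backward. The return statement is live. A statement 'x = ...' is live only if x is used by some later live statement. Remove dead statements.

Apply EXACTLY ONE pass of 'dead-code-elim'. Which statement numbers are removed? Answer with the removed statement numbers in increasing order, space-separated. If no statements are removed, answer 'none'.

Backward liveness scan:
Stmt 1 'z = 7': KEEP (z is live); live-in = []
Stmt 2 'x = z': DEAD (x not in live set ['z'])
Stmt 3 'c = x': DEAD (c not in live set ['z'])
Stmt 4 'u = c * 7': DEAD (u not in live set ['z'])
Stmt 5 't = z': KEEP (t is live); live-in = ['z']
Stmt 6 'return t': KEEP (return); live-in = ['t']
Removed statement numbers: [2, 3, 4]
Surviving IR:
  z = 7
  t = z
  return t

Answer: 2 3 4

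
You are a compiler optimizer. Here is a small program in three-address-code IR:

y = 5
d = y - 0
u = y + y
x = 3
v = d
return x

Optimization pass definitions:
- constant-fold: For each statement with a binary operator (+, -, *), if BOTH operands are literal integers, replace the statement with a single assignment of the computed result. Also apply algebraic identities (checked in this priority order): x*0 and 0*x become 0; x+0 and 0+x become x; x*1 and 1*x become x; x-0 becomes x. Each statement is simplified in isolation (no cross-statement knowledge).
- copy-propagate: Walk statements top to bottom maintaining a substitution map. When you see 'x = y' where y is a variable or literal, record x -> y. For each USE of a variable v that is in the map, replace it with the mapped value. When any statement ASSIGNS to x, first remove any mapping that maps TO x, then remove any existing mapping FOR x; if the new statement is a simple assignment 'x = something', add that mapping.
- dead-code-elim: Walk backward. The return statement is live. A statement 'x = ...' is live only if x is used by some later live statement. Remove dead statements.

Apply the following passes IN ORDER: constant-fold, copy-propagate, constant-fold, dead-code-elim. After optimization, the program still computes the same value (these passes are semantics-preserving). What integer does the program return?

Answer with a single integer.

Answer: 3

Derivation:
Initial IR:
  y = 5
  d = y - 0
  u = y + y
  x = 3
  v = d
  return x
After constant-fold (6 stmts):
  y = 5
  d = y
  u = y + y
  x = 3
  v = d
  return x
After copy-propagate (6 stmts):
  y = 5
  d = 5
  u = 5 + 5
  x = 3
  v = 5
  return 3
After constant-fold (6 stmts):
  y = 5
  d = 5
  u = 10
  x = 3
  v = 5
  return 3
After dead-code-elim (1 stmts):
  return 3
Evaluate:
  y = 5  =>  y = 5
  d = y - 0  =>  d = 5
  u = y + y  =>  u = 10
  x = 3  =>  x = 3
  v = d  =>  v = 5
  return x = 3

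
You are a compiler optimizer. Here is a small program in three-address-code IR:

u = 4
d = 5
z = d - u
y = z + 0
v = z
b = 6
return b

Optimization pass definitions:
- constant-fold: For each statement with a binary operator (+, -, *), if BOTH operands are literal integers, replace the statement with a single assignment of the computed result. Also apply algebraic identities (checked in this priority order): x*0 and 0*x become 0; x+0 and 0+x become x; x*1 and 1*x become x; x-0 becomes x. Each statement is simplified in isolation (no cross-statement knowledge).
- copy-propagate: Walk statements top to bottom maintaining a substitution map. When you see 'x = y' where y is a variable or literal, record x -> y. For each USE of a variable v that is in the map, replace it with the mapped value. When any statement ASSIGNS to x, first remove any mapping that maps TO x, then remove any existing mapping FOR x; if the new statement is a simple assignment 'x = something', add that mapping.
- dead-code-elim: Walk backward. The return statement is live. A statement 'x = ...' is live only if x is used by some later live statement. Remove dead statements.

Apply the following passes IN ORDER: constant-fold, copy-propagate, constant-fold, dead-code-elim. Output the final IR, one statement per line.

Initial IR:
  u = 4
  d = 5
  z = d - u
  y = z + 0
  v = z
  b = 6
  return b
After constant-fold (7 stmts):
  u = 4
  d = 5
  z = d - u
  y = z
  v = z
  b = 6
  return b
After copy-propagate (7 stmts):
  u = 4
  d = 5
  z = 5 - 4
  y = z
  v = z
  b = 6
  return 6
After constant-fold (7 stmts):
  u = 4
  d = 5
  z = 1
  y = z
  v = z
  b = 6
  return 6
After dead-code-elim (1 stmts):
  return 6

Answer: return 6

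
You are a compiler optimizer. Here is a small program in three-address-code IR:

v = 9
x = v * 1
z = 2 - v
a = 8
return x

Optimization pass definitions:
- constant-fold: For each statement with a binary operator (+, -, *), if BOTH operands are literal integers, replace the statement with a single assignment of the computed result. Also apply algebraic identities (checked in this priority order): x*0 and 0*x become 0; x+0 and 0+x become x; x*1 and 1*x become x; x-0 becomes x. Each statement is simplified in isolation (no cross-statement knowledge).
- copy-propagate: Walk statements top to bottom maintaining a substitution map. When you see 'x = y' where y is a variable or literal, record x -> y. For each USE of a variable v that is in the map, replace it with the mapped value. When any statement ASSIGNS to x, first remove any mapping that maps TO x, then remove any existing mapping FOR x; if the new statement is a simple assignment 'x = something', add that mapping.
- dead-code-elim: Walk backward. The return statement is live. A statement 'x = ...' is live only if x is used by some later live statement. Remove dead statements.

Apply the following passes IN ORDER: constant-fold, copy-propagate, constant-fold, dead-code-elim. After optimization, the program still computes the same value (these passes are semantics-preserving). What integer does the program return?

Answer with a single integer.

Initial IR:
  v = 9
  x = v * 1
  z = 2 - v
  a = 8
  return x
After constant-fold (5 stmts):
  v = 9
  x = v
  z = 2 - v
  a = 8
  return x
After copy-propagate (5 stmts):
  v = 9
  x = 9
  z = 2 - 9
  a = 8
  return 9
After constant-fold (5 stmts):
  v = 9
  x = 9
  z = -7
  a = 8
  return 9
After dead-code-elim (1 stmts):
  return 9
Evaluate:
  v = 9  =>  v = 9
  x = v * 1  =>  x = 9
  z = 2 - v  =>  z = -7
  a = 8  =>  a = 8
  return x = 9

Answer: 9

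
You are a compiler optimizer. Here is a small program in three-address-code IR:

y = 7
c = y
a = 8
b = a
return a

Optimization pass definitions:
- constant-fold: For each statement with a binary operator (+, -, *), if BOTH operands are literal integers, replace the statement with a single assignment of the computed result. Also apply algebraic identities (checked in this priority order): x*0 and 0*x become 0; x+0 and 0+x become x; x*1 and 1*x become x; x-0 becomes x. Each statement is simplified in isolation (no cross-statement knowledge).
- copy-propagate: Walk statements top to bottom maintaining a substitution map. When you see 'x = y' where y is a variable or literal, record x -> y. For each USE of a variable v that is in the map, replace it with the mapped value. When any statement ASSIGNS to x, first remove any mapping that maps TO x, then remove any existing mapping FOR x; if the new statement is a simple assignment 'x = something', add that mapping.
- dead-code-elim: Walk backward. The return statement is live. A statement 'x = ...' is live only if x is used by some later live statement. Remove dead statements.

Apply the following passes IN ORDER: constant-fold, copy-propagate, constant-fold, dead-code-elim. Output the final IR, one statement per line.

Initial IR:
  y = 7
  c = y
  a = 8
  b = a
  return a
After constant-fold (5 stmts):
  y = 7
  c = y
  a = 8
  b = a
  return a
After copy-propagate (5 stmts):
  y = 7
  c = 7
  a = 8
  b = 8
  return 8
After constant-fold (5 stmts):
  y = 7
  c = 7
  a = 8
  b = 8
  return 8
After dead-code-elim (1 stmts):
  return 8

Answer: return 8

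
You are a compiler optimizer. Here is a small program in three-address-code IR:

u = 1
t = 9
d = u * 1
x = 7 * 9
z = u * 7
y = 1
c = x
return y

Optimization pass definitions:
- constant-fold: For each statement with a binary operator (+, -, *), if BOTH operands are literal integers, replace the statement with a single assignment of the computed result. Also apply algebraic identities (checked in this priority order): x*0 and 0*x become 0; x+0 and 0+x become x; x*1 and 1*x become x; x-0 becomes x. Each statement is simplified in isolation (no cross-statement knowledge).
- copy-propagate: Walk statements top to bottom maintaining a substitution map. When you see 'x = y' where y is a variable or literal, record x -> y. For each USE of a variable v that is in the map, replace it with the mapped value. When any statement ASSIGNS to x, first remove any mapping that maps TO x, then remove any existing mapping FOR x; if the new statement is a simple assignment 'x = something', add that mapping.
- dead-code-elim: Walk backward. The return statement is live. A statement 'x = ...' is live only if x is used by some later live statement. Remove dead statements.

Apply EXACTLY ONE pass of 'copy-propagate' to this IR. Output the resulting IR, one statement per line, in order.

Applying copy-propagate statement-by-statement:
  [1] u = 1  (unchanged)
  [2] t = 9  (unchanged)
  [3] d = u * 1  -> d = 1 * 1
  [4] x = 7 * 9  (unchanged)
  [5] z = u * 7  -> z = 1 * 7
  [6] y = 1  (unchanged)
  [7] c = x  (unchanged)
  [8] return y  -> return 1
Result (8 stmts):
  u = 1
  t = 9
  d = 1 * 1
  x = 7 * 9
  z = 1 * 7
  y = 1
  c = x
  return 1

Answer: u = 1
t = 9
d = 1 * 1
x = 7 * 9
z = 1 * 7
y = 1
c = x
return 1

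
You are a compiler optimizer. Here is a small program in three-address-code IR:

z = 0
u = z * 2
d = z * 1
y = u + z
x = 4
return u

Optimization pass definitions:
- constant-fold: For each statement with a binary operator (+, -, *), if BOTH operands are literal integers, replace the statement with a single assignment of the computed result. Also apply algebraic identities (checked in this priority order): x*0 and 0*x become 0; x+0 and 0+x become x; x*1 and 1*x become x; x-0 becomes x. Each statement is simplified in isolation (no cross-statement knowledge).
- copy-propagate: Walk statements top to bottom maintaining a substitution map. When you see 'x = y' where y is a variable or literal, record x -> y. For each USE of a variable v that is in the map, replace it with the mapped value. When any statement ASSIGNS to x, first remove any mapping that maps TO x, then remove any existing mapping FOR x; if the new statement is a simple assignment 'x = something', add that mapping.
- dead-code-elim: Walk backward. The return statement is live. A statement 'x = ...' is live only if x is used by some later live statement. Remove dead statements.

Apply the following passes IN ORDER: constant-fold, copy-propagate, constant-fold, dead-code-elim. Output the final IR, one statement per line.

Answer: u = 0
return u

Derivation:
Initial IR:
  z = 0
  u = z * 2
  d = z * 1
  y = u + z
  x = 4
  return u
After constant-fold (6 stmts):
  z = 0
  u = z * 2
  d = z
  y = u + z
  x = 4
  return u
After copy-propagate (6 stmts):
  z = 0
  u = 0 * 2
  d = 0
  y = u + 0
  x = 4
  return u
After constant-fold (6 stmts):
  z = 0
  u = 0
  d = 0
  y = u
  x = 4
  return u
After dead-code-elim (2 stmts):
  u = 0
  return u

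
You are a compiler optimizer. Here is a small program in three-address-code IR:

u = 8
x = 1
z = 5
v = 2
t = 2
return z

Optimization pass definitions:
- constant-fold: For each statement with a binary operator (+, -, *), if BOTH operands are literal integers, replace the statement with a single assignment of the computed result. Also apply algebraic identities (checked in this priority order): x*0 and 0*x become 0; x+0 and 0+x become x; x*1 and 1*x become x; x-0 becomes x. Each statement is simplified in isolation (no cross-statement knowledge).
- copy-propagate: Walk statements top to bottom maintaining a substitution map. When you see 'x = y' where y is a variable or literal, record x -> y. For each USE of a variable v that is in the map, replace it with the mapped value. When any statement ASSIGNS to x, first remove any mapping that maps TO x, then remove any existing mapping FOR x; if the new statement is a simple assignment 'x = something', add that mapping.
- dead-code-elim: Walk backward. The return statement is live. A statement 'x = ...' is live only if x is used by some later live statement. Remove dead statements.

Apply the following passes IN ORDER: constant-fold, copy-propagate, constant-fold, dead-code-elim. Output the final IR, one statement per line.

Initial IR:
  u = 8
  x = 1
  z = 5
  v = 2
  t = 2
  return z
After constant-fold (6 stmts):
  u = 8
  x = 1
  z = 5
  v = 2
  t = 2
  return z
After copy-propagate (6 stmts):
  u = 8
  x = 1
  z = 5
  v = 2
  t = 2
  return 5
After constant-fold (6 stmts):
  u = 8
  x = 1
  z = 5
  v = 2
  t = 2
  return 5
After dead-code-elim (1 stmts):
  return 5

Answer: return 5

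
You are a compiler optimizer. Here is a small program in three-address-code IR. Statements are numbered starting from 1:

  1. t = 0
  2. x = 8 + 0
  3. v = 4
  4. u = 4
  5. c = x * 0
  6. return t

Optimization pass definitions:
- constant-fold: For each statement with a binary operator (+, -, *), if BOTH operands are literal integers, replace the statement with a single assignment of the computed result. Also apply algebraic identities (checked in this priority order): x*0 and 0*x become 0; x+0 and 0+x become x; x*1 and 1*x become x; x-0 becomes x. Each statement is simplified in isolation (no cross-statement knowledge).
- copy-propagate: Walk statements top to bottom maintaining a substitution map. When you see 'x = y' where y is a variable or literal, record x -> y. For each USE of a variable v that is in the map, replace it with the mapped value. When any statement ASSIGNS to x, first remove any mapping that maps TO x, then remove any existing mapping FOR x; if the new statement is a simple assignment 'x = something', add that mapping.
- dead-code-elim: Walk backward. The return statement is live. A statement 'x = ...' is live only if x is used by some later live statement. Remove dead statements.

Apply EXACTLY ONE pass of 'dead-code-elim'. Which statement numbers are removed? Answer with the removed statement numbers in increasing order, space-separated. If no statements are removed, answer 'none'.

Answer: 2 3 4 5

Derivation:
Backward liveness scan:
Stmt 1 't = 0': KEEP (t is live); live-in = []
Stmt 2 'x = 8 + 0': DEAD (x not in live set ['t'])
Stmt 3 'v = 4': DEAD (v not in live set ['t'])
Stmt 4 'u = 4': DEAD (u not in live set ['t'])
Stmt 5 'c = x * 0': DEAD (c not in live set ['t'])
Stmt 6 'return t': KEEP (return); live-in = ['t']
Removed statement numbers: [2, 3, 4, 5]
Surviving IR:
  t = 0
  return t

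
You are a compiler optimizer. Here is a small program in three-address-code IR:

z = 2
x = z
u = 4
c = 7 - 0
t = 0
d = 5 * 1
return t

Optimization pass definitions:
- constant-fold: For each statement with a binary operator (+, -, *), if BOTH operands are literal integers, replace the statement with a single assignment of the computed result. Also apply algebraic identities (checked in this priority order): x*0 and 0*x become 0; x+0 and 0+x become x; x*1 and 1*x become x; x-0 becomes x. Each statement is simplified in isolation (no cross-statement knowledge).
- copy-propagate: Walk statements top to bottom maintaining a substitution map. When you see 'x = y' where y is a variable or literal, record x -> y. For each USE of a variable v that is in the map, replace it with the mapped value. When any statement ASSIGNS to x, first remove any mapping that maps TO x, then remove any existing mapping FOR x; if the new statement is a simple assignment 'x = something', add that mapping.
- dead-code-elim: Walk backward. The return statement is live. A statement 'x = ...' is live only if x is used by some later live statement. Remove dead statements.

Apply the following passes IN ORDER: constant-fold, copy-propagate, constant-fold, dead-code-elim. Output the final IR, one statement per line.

Answer: return 0

Derivation:
Initial IR:
  z = 2
  x = z
  u = 4
  c = 7 - 0
  t = 0
  d = 5 * 1
  return t
After constant-fold (7 stmts):
  z = 2
  x = z
  u = 4
  c = 7
  t = 0
  d = 5
  return t
After copy-propagate (7 stmts):
  z = 2
  x = 2
  u = 4
  c = 7
  t = 0
  d = 5
  return 0
After constant-fold (7 stmts):
  z = 2
  x = 2
  u = 4
  c = 7
  t = 0
  d = 5
  return 0
After dead-code-elim (1 stmts):
  return 0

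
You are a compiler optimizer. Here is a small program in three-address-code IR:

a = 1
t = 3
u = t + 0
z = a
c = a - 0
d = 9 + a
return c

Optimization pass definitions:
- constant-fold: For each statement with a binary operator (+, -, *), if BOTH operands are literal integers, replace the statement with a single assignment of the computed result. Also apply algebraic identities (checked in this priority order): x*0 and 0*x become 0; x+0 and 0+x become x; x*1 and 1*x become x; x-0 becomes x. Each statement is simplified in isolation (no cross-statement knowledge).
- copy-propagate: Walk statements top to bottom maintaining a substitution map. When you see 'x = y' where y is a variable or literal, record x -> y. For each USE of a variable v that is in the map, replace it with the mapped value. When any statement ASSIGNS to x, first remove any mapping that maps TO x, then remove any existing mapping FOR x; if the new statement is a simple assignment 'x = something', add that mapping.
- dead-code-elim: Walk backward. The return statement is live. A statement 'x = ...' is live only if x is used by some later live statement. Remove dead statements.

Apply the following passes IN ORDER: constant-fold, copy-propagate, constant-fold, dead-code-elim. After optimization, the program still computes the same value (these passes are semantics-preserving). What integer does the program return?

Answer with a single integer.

Answer: 1

Derivation:
Initial IR:
  a = 1
  t = 3
  u = t + 0
  z = a
  c = a - 0
  d = 9 + a
  return c
After constant-fold (7 stmts):
  a = 1
  t = 3
  u = t
  z = a
  c = a
  d = 9 + a
  return c
After copy-propagate (7 stmts):
  a = 1
  t = 3
  u = 3
  z = 1
  c = 1
  d = 9 + 1
  return 1
After constant-fold (7 stmts):
  a = 1
  t = 3
  u = 3
  z = 1
  c = 1
  d = 10
  return 1
After dead-code-elim (1 stmts):
  return 1
Evaluate:
  a = 1  =>  a = 1
  t = 3  =>  t = 3
  u = t + 0  =>  u = 3
  z = a  =>  z = 1
  c = a - 0  =>  c = 1
  d = 9 + a  =>  d = 10
  return c = 1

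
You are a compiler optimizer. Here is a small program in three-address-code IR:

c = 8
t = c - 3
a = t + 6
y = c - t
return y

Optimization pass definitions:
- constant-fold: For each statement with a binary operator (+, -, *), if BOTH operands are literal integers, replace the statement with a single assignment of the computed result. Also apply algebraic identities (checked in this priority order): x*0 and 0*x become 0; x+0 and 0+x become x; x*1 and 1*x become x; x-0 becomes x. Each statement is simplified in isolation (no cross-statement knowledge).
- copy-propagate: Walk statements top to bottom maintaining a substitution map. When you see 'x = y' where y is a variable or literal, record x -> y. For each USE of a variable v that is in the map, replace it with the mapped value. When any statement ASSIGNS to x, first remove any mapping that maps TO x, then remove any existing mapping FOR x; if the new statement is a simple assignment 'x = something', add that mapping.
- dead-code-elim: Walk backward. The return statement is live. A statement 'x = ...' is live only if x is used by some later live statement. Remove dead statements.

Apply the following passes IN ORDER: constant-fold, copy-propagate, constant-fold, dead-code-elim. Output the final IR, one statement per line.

Answer: t = 5
y = 8 - t
return y

Derivation:
Initial IR:
  c = 8
  t = c - 3
  a = t + 6
  y = c - t
  return y
After constant-fold (5 stmts):
  c = 8
  t = c - 3
  a = t + 6
  y = c - t
  return y
After copy-propagate (5 stmts):
  c = 8
  t = 8 - 3
  a = t + 6
  y = 8 - t
  return y
After constant-fold (5 stmts):
  c = 8
  t = 5
  a = t + 6
  y = 8 - t
  return y
After dead-code-elim (3 stmts):
  t = 5
  y = 8 - t
  return y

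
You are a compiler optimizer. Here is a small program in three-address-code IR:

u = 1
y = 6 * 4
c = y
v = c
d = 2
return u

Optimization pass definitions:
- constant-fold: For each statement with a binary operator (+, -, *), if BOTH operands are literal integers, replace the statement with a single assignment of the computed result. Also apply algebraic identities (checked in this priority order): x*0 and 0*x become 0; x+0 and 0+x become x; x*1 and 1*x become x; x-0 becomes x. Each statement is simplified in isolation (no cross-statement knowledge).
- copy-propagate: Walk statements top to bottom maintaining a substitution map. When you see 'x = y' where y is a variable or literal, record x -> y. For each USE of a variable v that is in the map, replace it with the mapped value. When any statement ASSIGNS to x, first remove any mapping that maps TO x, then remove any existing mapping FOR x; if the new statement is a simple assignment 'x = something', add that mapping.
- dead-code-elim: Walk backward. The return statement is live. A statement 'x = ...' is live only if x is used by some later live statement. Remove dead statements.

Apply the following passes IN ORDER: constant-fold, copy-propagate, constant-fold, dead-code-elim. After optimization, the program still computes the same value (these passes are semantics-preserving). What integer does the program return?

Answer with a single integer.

Initial IR:
  u = 1
  y = 6 * 4
  c = y
  v = c
  d = 2
  return u
After constant-fold (6 stmts):
  u = 1
  y = 24
  c = y
  v = c
  d = 2
  return u
After copy-propagate (6 stmts):
  u = 1
  y = 24
  c = 24
  v = 24
  d = 2
  return 1
After constant-fold (6 stmts):
  u = 1
  y = 24
  c = 24
  v = 24
  d = 2
  return 1
After dead-code-elim (1 stmts):
  return 1
Evaluate:
  u = 1  =>  u = 1
  y = 6 * 4  =>  y = 24
  c = y  =>  c = 24
  v = c  =>  v = 24
  d = 2  =>  d = 2
  return u = 1

Answer: 1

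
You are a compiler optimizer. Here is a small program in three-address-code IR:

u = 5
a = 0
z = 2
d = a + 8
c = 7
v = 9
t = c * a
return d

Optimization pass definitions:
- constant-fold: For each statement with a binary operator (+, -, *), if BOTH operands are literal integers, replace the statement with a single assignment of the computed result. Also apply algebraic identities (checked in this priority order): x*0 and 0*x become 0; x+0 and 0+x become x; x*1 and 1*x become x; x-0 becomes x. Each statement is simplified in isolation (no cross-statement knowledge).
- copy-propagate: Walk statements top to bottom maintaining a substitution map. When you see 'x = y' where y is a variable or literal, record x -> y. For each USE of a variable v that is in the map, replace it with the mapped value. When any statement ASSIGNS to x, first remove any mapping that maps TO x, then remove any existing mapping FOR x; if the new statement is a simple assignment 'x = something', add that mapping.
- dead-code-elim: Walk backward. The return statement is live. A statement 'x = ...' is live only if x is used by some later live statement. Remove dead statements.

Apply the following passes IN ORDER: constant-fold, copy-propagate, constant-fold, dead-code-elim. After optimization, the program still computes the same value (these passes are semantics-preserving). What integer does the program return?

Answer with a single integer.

Initial IR:
  u = 5
  a = 0
  z = 2
  d = a + 8
  c = 7
  v = 9
  t = c * a
  return d
After constant-fold (8 stmts):
  u = 5
  a = 0
  z = 2
  d = a + 8
  c = 7
  v = 9
  t = c * a
  return d
After copy-propagate (8 stmts):
  u = 5
  a = 0
  z = 2
  d = 0 + 8
  c = 7
  v = 9
  t = 7 * 0
  return d
After constant-fold (8 stmts):
  u = 5
  a = 0
  z = 2
  d = 8
  c = 7
  v = 9
  t = 0
  return d
After dead-code-elim (2 stmts):
  d = 8
  return d
Evaluate:
  u = 5  =>  u = 5
  a = 0  =>  a = 0
  z = 2  =>  z = 2
  d = a + 8  =>  d = 8
  c = 7  =>  c = 7
  v = 9  =>  v = 9
  t = c * a  =>  t = 0
  return d = 8

Answer: 8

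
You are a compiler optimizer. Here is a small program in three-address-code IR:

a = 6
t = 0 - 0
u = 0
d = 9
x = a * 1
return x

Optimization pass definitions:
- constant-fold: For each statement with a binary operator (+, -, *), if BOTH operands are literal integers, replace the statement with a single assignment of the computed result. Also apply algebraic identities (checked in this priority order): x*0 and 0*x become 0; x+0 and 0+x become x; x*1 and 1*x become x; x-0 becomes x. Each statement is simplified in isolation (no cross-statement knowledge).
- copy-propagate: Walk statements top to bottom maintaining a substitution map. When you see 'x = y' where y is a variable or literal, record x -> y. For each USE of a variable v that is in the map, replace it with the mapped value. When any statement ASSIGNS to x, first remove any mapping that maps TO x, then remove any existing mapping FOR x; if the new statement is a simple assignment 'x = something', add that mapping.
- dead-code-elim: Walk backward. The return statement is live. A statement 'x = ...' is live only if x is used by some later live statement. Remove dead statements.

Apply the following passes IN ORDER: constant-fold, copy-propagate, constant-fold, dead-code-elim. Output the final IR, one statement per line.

Initial IR:
  a = 6
  t = 0 - 0
  u = 0
  d = 9
  x = a * 1
  return x
After constant-fold (6 stmts):
  a = 6
  t = 0
  u = 0
  d = 9
  x = a
  return x
After copy-propagate (6 stmts):
  a = 6
  t = 0
  u = 0
  d = 9
  x = 6
  return 6
After constant-fold (6 stmts):
  a = 6
  t = 0
  u = 0
  d = 9
  x = 6
  return 6
After dead-code-elim (1 stmts):
  return 6

Answer: return 6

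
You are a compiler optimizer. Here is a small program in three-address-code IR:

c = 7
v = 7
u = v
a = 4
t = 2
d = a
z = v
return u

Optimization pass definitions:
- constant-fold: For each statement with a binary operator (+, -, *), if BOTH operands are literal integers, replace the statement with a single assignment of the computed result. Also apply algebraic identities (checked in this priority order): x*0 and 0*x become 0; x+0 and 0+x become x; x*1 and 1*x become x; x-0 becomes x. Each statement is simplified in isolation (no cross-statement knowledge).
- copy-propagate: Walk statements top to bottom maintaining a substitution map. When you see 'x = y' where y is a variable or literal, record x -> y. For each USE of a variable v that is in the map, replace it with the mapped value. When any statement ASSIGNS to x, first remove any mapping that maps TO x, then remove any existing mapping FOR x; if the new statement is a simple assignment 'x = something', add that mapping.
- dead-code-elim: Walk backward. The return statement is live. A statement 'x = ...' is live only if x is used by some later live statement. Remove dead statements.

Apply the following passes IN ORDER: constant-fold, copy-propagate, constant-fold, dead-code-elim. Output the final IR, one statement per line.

Answer: return 7

Derivation:
Initial IR:
  c = 7
  v = 7
  u = v
  a = 4
  t = 2
  d = a
  z = v
  return u
After constant-fold (8 stmts):
  c = 7
  v = 7
  u = v
  a = 4
  t = 2
  d = a
  z = v
  return u
After copy-propagate (8 stmts):
  c = 7
  v = 7
  u = 7
  a = 4
  t = 2
  d = 4
  z = 7
  return 7
After constant-fold (8 stmts):
  c = 7
  v = 7
  u = 7
  a = 4
  t = 2
  d = 4
  z = 7
  return 7
After dead-code-elim (1 stmts):
  return 7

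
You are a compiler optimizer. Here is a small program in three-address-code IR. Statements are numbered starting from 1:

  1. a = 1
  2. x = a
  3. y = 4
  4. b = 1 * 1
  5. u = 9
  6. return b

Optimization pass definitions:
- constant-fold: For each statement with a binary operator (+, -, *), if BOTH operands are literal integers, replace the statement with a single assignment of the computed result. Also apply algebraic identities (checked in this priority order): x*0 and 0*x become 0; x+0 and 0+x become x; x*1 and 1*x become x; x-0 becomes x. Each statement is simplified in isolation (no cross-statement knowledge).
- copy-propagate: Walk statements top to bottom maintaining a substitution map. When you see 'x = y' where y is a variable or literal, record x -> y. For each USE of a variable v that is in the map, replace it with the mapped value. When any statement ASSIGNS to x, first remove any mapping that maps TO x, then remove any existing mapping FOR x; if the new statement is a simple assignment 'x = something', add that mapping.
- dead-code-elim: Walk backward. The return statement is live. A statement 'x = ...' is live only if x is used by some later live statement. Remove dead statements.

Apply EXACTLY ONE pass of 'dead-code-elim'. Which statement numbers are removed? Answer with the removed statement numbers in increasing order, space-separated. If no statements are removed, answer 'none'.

Answer: 1 2 3 5

Derivation:
Backward liveness scan:
Stmt 1 'a = 1': DEAD (a not in live set [])
Stmt 2 'x = a': DEAD (x not in live set [])
Stmt 3 'y = 4': DEAD (y not in live set [])
Stmt 4 'b = 1 * 1': KEEP (b is live); live-in = []
Stmt 5 'u = 9': DEAD (u not in live set ['b'])
Stmt 6 'return b': KEEP (return); live-in = ['b']
Removed statement numbers: [1, 2, 3, 5]
Surviving IR:
  b = 1 * 1
  return b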